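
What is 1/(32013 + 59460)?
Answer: 1/91473 ≈ 1.0932e-5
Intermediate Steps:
1/(32013 + 59460) = 1/91473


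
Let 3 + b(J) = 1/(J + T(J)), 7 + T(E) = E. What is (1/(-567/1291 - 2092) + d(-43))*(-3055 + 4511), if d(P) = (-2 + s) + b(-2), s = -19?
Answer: -1042305316416/29714729 ≈ -35077.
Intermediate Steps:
T(E) = -7 + E
b(J) = -3 + 1/(-7 + 2*J) (b(J) = -3 + 1/(J + (-7 + J)) = -3 + 1/(-7 + 2*J))
d(P) = -265/11 (d(P) = (-2 - 19) + 2*(11 - 3*(-2))/(-7 + 2*(-2)) = -21 + 2*(11 + 6)/(-7 - 4) = -21 + 2*17/(-11) = -21 + 2*(-1/11)*17 = -21 - 34/11 = -265/11)
(1/(-567/1291 - 2092) + d(-43))*(-3055 + 4511) = (1/(-567/1291 - 2092) - 265/11)*(-3055 + 4511) = (1/(-567*1/1291 - 2092) - 265/11)*1456 = (1/(-567/1291 - 2092) - 265/11)*1456 = (1/(-2701339/1291) - 265/11)*1456 = (-1291/2701339 - 265/11)*1456 = -715869036/29714729*1456 = -1042305316416/29714729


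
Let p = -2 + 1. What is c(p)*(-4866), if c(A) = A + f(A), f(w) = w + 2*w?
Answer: 19464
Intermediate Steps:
f(w) = 3*w
p = -1
c(A) = 4*A (c(A) = A + 3*A = 4*A)
c(p)*(-4866) = (4*(-1))*(-4866) = -4*(-4866) = 19464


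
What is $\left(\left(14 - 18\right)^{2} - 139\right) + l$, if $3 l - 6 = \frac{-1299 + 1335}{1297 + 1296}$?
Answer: $- \frac{313741}{2593} \approx -121.0$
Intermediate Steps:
$l = \frac{5198}{2593}$ ($l = 2 + \frac{\left(-1299 + 1335\right) \frac{1}{1297 + 1296}}{3} = 2 + \frac{36 \cdot \frac{1}{2593}}{3} = 2 + \frac{1}{3} \cdot \frac{36}{2593} = 2 + \frac{12}{2593} = \frac{5198}{2593} \approx 2.0046$)
$\left(\left(14 - 18\right)^{2} - 139\right) + l = \left(\left(14 - 18\right)^{2} - 139\right) + \frac{5198}{2593} = \left(\left(-4\right)^{2} - 139\right) + \frac{5198}{2593} = \left(16 - 139\right) + \frac{5198}{2593} = -123 + \frac{5198}{2593} = - \frac{313741}{2593}$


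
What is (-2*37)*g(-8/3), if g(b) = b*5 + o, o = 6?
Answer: 1628/3 ≈ 542.67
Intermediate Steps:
g(b) = 6 + 5*b (g(b) = b*5 + 6 = 5*b + 6 = 6 + 5*b)
(-2*37)*g(-8/3) = (-2*37)*(6 + 5*(-8/3)) = -74*(6 + 5*(-8*1/3)) = -74*(6 + 5*(-8/3)) = -74*(6 - 40/3) = -74*(-22/3) = 1628/3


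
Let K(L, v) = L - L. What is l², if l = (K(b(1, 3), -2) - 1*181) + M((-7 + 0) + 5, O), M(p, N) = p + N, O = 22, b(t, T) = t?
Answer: 25921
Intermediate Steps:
K(L, v) = 0
M(p, N) = N + p
l = -161 (l = (0 - 1*181) + (22 + ((-7 + 0) + 5)) = (0 - 181) + (22 + (-7 + 5)) = -181 + (22 - 2) = -181 + 20 = -161)
l² = (-161)² = 25921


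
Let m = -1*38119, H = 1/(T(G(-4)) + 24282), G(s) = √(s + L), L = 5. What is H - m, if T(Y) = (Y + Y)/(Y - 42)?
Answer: 37949751681/995560 ≈ 38119.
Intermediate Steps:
G(s) = √(5 + s) (G(s) = √(s + 5) = √(5 + s))
T(Y) = 2*Y/(-42 + Y) (T(Y) = (2*Y)/(-42 + Y) = 2*Y/(-42 + Y))
H = 41/995560 (H = 1/(2*√(5 - 4)/(-42 + √(5 - 4)) + 24282) = 1/(2*√1/(-42 + √1) + 24282) = 1/(2*1/(-42 + 1) + 24282) = 1/(2*1/(-41) + 24282) = 1/(2*1*(-1/41) + 24282) = 1/(-2/41 + 24282) = 1/(995560/41) = 41/995560 ≈ 4.1183e-5)
m = -38119
H - m = 41/995560 - 1*(-38119) = 41/995560 + 38119 = 37949751681/995560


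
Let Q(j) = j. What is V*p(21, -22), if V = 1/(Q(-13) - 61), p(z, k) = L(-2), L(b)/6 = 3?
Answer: -9/37 ≈ -0.24324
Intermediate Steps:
L(b) = 18 (L(b) = 6*3 = 18)
p(z, k) = 18
V = -1/74 (V = 1/(-13 - 61) = 1/(-74) = -1/74 ≈ -0.013514)
V*p(21, -22) = -1/74*18 = -9/37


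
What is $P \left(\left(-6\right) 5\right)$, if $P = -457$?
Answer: $13710$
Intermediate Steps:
$P \left(\left(-6\right) 5\right) = - 457 \left(\left(-6\right) 5\right) = \left(-457\right) \left(-30\right) = 13710$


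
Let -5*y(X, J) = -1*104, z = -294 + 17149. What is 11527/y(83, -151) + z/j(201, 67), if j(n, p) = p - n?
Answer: 2985085/6968 ≈ 428.40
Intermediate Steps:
z = 16855
y(X, J) = 104/5 (y(X, J) = -(-1)*104/5 = -⅕*(-104) = 104/5)
11527/y(83, -151) + z/j(201, 67) = 11527/(104/5) + 16855/(67 - 1*201) = 11527*(5/104) + 16855/(67 - 201) = 57635/104 + 16855/(-134) = 57635/104 + 16855*(-1/134) = 57635/104 - 16855/134 = 2985085/6968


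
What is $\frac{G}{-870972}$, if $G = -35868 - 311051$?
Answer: $\frac{346919}{870972} \approx 0.39831$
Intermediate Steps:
$G = -346919$
$\frac{G}{-870972} = - \frac{346919}{-870972} = \left(-346919\right) \left(- \frac{1}{870972}\right) = \frac{346919}{870972}$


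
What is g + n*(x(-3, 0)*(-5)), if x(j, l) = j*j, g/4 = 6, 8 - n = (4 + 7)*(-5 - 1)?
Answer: -3306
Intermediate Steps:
n = 74 (n = 8 - (4 + 7)*(-5 - 1) = 8 - 11*(-6) = 8 - 1*(-66) = 8 + 66 = 74)
g = 24 (g = 4*6 = 24)
x(j, l) = j²
g + n*(x(-3, 0)*(-5)) = 24 + 74*((-3)²*(-5)) = 24 + 74*(9*(-5)) = 24 + 74*(-45) = 24 - 3330 = -3306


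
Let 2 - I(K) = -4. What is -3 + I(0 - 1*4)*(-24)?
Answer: -147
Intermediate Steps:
I(K) = 6 (I(K) = 2 - 1*(-4) = 2 + 4 = 6)
-3 + I(0 - 1*4)*(-24) = -3 + 6*(-24) = -3 - 144 = -147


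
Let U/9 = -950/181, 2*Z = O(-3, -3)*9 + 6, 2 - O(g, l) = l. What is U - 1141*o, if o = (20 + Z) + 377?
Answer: -174527345/362 ≈ -4.8212e+5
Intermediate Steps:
O(g, l) = 2 - l
Z = 51/2 (Z = ((2 - 1*(-3))*9 + 6)/2 = ((2 + 3)*9 + 6)/2 = (5*9 + 6)/2 = (45 + 6)/2 = (½)*51 = 51/2 ≈ 25.500)
U = -8550/181 (U = 9*(-950/181) = -8550/181 ≈ -47.238)
o = 845/2 (o = (20 + 51/2) + 377 = 91/2 + 377 = 845/2 ≈ 422.50)
U - 1141*o = -8550/181 - 1141*845/2 = -8550/181 - 964145/2 = -174527345/362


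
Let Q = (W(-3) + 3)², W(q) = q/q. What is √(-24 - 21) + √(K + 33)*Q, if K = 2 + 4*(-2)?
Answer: 48*√3 + 3*I*√5 ≈ 83.138 + 6.7082*I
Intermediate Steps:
W(q) = 1
Q = 16 (Q = (1 + 3)² = 4² = 16)
K = -6 (K = 2 - 8 = -6)
√(-24 - 21) + √(K + 33)*Q = √(-24 - 21) + √(-6 + 33)*16 = √(-45) + √27*16 = 3*I*√5 + (3*√3)*16 = 3*I*√5 + 48*√3 = 48*√3 + 3*I*√5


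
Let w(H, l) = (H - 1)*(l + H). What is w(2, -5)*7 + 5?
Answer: -16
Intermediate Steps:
w(H, l) = (-1 + H)*(H + l)
w(2, -5)*7 + 5 = (2² - 1*2 - 1*(-5) + 2*(-5))*7 + 5 = (4 - 2 + 5 - 10)*7 + 5 = -3*7 + 5 = -21 + 5 = -16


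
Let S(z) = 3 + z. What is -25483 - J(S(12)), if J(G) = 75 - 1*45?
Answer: -25513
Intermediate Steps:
J(G) = 30 (J(G) = 75 - 45 = 30)
-25483 - J(S(12)) = -25483 - 1*30 = -25483 - 30 = -25513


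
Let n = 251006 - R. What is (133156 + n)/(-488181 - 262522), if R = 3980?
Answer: -380182/750703 ≈ -0.50643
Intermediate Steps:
n = 247026 (n = 251006 - 1*3980 = 251006 - 3980 = 247026)
(133156 + n)/(-488181 - 262522) = (133156 + 247026)/(-488181 - 262522) = 380182/(-750703) = 380182*(-1/750703) = -380182/750703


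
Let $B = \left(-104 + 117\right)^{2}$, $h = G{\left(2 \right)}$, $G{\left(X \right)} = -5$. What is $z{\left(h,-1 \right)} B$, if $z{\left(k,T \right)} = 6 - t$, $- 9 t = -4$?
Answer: $\frac{8450}{9} \approx 938.89$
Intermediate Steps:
$t = \frac{4}{9}$ ($t = \left(- \frac{1}{9}\right) \left(-4\right) = \frac{4}{9} \approx 0.44444$)
$h = -5$
$z{\left(k,T \right)} = \frac{50}{9}$ ($z{\left(k,T \right)} = 6 - \frac{4}{9} = \frac{50}{9}$)
$B = 169$ ($B = 13^{2} = 169$)
$z{\left(h,-1 \right)} B = \frac{50}{9} \cdot 169 = \frac{8450}{9}$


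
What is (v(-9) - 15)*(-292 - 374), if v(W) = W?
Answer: 15984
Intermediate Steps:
(v(-9) - 15)*(-292 - 374) = (-9 - 15)*(-292 - 374) = -24*(-666) = 15984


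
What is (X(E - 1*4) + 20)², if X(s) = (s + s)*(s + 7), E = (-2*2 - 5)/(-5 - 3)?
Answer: 14161/1024 ≈ 13.829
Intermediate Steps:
E = 9/8 (E = (-4 - 5)/(-8) = -9*(-⅛) = 9/8 ≈ 1.1250)
X(s) = 2*s*(7 + s) (X(s) = (2*s)*(7 + s) = 2*s*(7 + s))
(X(E - 1*4) + 20)² = (2*(9/8 - 1*4)*(7 + (9/8 - 1*4)) + 20)² = (2*(9/8 - 4)*(7 + (9/8 - 4)) + 20)² = (2*(-23/8)*(7 - 23/8) + 20)² = (2*(-23/8)*(33/8) + 20)² = (-759/32 + 20)² = (-119/32)² = 14161/1024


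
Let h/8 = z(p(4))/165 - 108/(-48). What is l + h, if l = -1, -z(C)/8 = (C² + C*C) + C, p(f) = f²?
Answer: -939/5 ≈ -187.80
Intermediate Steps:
z(C) = -16*C² - 8*C (z(C) = -8*((C² + C*C) + C) = -8*((C² + C²) + C) = -8*(2*C² + C) = -8*(C + 2*C²) = -16*C² - 8*C)
h = -934/5 (h = 8*(-8*4²*(1 + 2*4²)/165 - 108/(-48)) = 8*(-8*16*(1 + 2*16)*(1/165) - 108*(-1/48)) = 8*(-8*16*(1 + 32)*(1/165) + 9/4) = 8*(-8*16*33*(1/165) + 9/4) = 8*(-4224*1/165 + 9/4) = 8*(-128/5 + 9/4) = 8*(-467/20) = -934/5 ≈ -186.80)
l + h = -1 - 934/5 = -939/5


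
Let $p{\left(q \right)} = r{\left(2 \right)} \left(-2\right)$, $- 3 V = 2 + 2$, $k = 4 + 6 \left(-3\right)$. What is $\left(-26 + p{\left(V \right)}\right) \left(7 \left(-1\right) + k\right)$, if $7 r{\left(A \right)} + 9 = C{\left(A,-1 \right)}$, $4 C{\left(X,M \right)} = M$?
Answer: $\frac{981}{2} \approx 490.5$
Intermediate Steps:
$C{\left(X,M \right)} = \frac{M}{4}$
$r{\left(A \right)} = - \frac{37}{28}$ ($r{\left(A \right)} = - \frac{9}{7} + \frac{\frac{1}{4} \left(-1\right)}{7} = - \frac{9}{7} + \frac{1}{7} \left(- \frac{1}{4}\right) = - \frac{9}{7} - \frac{1}{28} = - \frac{37}{28}$)
$k = -14$ ($k = 4 - 18 = -14$)
$V = - \frac{4}{3}$ ($V = - \frac{2 + 2}{3} = \left(- \frac{1}{3}\right) 4 = - \frac{4}{3} \approx -1.3333$)
$p{\left(q \right)} = \frac{37}{14}$ ($p{\left(q \right)} = \left(- \frac{37}{28}\right) \left(-2\right) = \frac{37}{14}$)
$\left(-26 + p{\left(V \right)}\right) \left(7 \left(-1\right) + k\right) = \left(-26 + \frac{37}{14}\right) \left(7 \left(-1\right) - 14\right) = - \frac{327 \left(-7 - 14\right)}{14} = \left(- \frac{327}{14}\right) \left(-21\right) = \frac{981}{2}$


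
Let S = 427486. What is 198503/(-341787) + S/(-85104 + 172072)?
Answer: 64422874289/14862265908 ≈ 4.3347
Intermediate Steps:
198503/(-341787) + S/(-85104 + 172072) = 198503/(-341787) + 427486/(-85104 + 172072) = 198503*(-1/341787) + 427486/86968 = -198503/341787 + 427486*(1/86968) = -198503/341787 + 213743/43484 = 64422874289/14862265908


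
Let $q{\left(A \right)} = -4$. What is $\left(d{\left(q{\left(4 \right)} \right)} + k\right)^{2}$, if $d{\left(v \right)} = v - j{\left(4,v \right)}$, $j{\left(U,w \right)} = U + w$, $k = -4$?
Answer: $64$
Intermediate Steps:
$d{\left(v \right)} = -4$ ($d{\left(v \right)} = v - \left(4 + v\right) = -4$)
$\left(d{\left(q{\left(4 \right)} \right)} + k\right)^{2} = \left(-4 - 4\right)^{2} = \left(-8\right)^{2} = 64$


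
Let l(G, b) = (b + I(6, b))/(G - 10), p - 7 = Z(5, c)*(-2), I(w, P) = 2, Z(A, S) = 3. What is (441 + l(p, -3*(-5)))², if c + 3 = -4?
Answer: 15618304/81 ≈ 1.9282e+5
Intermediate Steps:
c = -7 (c = -3 - 4 = -7)
p = 1 (p = 7 + 3*(-2) = 7 - 6 = 1)
l(G, b) = (2 + b)/(-10 + G) (l(G, b) = (b + 2)/(G - 10) = (2 + b)/(-10 + G))
(441 + l(p, -3*(-5)))² = (441 + (2 - 3*(-5))/(-10 + 1))² = (441 + (2 + 15)/(-9))² = (441 - ⅑*17)² = (441 - 17/9)² = (3952/9)² = 15618304/81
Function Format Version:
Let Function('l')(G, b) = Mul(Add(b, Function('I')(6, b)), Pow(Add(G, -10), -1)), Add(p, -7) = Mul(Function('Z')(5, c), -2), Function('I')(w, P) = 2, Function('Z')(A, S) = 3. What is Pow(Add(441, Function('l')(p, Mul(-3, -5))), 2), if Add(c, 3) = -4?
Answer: Rational(15618304, 81) ≈ 1.9282e+5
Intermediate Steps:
c = -7 (c = Add(-3, -4) = -7)
p = 1 (p = Add(7, Mul(3, -2)) = Add(7, -6) = 1)
Function('l')(G, b) = Mul(Pow(Add(-10, G), -1), Add(2, b)) (Function('l')(G, b) = Mul(Add(b, 2), Pow(Add(G, -10), -1)) = Mul(Add(2, b), Pow(Add(-10, G), -1)) = Mul(Pow(Add(-10, G), -1), Add(2, b)))
Pow(Add(441, Function('l')(p, Mul(-3, -5))), 2) = Pow(Add(441, Mul(Pow(Add(-10, 1), -1), Add(2, Mul(-3, -5)))), 2) = Pow(Add(441, Mul(Pow(-9, -1), Add(2, 15))), 2) = Pow(Add(441, Mul(Rational(-1, 9), 17)), 2) = Pow(Add(441, Rational(-17, 9)), 2) = Pow(Rational(3952, 9), 2) = Rational(15618304, 81)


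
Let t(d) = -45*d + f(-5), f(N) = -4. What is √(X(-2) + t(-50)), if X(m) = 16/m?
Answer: √2238 ≈ 47.307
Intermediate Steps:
t(d) = -4 - 45*d (t(d) = -45*d - 4 = -4 - 45*d)
√(X(-2) + t(-50)) = √(16/(-2) + (-4 - 45*(-50))) = √(16*(-½) + (-4 + 2250)) = √(-8 + 2246) = √2238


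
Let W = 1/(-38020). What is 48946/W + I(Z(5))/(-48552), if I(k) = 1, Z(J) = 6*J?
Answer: -90351723819841/48552 ≈ -1.8609e+9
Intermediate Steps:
W = -1/38020 ≈ -2.6302e-5
48946/W + I(Z(5))/(-48552) = 48946/(-1/38020) + 1/(-48552) = 48946*(-38020) + 1*(-1/48552) = -1860926920 - 1/48552 = -90351723819841/48552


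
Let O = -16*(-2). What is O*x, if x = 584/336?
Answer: 1168/21 ≈ 55.619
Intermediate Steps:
O = 32
x = 73/42 (x = 584*(1/336) = 73/42 ≈ 1.7381)
O*x = 32*(73/42) = 1168/21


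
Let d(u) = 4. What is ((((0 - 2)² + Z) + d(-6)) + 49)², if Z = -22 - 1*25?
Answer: 100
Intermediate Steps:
Z = -47 (Z = -22 - 25 = -47)
((((0 - 2)² + Z) + d(-6)) + 49)² = ((((0 - 2)² - 47) + 4) + 49)² = ((((-2)² - 47) + 4) + 49)² = (((4 - 47) + 4) + 49)² = ((-43 + 4) + 49)² = (-39 + 49)² = 10² = 100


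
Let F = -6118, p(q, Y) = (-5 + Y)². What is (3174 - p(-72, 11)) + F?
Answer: -2980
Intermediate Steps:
(3174 - p(-72, 11)) + F = (3174 - (-5 + 11)²) - 6118 = (3174 - 1*6²) - 6118 = (3174 - 1*36) - 6118 = (3174 - 36) - 6118 = 3138 - 6118 = -2980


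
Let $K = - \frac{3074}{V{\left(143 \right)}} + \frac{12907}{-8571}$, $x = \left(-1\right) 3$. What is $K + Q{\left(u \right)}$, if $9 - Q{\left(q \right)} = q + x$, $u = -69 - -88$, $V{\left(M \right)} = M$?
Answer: $- \frac{36772526}{1225653} \approx -30.002$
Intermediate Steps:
$x = -3$
$u = 19$ ($u = -69 + 88 = 19$)
$K = - \frac{28192955}{1225653}$ ($K = - \frac{3074}{143} + \frac{12907}{-8571} = \left(-3074\right) \frac{1}{143} + 12907 \left(- \frac{1}{8571}\right) = - \frac{3074}{143} - \frac{12907}{8571} = - \frac{28192955}{1225653} \approx -23.002$)
$Q{\left(q \right)} = 12 - q$ ($Q{\left(q \right)} = 9 - \left(q - 3\right) = 9 - \left(-3 + q\right) = 12 - q$)
$K + Q{\left(u \right)} = - \frac{28192955}{1225653} + \left(12 - 19\right) = - \frac{28192955}{1225653} - 7 = - \frac{36772526}{1225653}$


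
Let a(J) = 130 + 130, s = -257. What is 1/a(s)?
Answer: 1/260 ≈ 0.0038462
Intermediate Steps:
a(J) = 260
1/a(s) = 1/260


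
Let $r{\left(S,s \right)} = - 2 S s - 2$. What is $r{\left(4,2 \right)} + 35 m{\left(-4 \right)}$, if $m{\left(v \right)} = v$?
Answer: $-158$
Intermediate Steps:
$r{\left(S,s \right)} = -2 - 2 S s$ ($r{\left(S,s \right)} = - 2 S s - 2 = -2 - 2 S s$)
$r{\left(4,2 \right)} + 35 m{\left(-4 \right)} = \left(-2 - 8 \cdot 2\right) + 35 \left(-4\right) = \left(-2 - 16\right) - 140 = -18 - 140 = -158$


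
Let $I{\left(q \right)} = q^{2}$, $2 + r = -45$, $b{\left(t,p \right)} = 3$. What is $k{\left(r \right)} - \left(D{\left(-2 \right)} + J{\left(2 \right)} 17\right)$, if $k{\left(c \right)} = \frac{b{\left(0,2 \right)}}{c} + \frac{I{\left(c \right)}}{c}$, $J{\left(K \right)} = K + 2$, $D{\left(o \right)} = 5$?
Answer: $- \frac{5643}{47} \approx -120.06$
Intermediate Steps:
$r = -47$ ($r = -2 - 45 = -47$)
$J{\left(K \right)} = 2 + K$
$k{\left(c \right)} = c + \frac{3}{c}$ ($k{\left(c \right)} = \frac{3}{c} + \frac{c^{2}}{c} = \frac{3}{c} + c = c + \frac{3}{c}$)
$k{\left(r \right)} - \left(D{\left(-2 \right)} + J{\left(2 \right)} 17\right) = \left(-47 + \frac{3}{-47}\right) - \left(5 + \left(2 + 2\right) 17\right) = \left(-47 + 3 \left(- \frac{1}{47}\right)\right) - \left(5 + 4 \cdot 17\right) = \left(-47 - \frac{3}{47}\right) - \left(5 + 68\right) = - \frac{2212}{47} - 73 = - \frac{5643}{47}$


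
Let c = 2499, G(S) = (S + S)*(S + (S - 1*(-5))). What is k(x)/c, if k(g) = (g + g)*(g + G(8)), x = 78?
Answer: 21528/833 ≈ 25.844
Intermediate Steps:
G(S) = 2*S*(5 + 2*S) (G(S) = (2*S)*(S + (S + 5)) = (2*S)*(S + (5 + S)) = (2*S)*(5 + 2*S) = 2*S*(5 + 2*S))
k(g) = 2*g*(336 + g) (k(g) = (g + g)*(g + 2*8*(5 + 2*8)) = (2*g)*(g + 2*8*(5 + 16)) = (2*g)*(g + 2*8*21) = (2*g)*(g + 336) = (2*g)*(336 + g) = 2*g*(336 + g))
k(x)/c = (2*78*(336 + 78))/2499 = (2*78*414)*(1/2499) = 64584*(1/2499) = 21528/833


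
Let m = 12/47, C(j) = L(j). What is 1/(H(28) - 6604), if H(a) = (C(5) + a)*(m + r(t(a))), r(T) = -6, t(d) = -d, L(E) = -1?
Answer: -47/317678 ≈ -0.00014795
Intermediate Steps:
C(j) = -1
m = 12/47 (m = 12*(1/47) = 12/47 ≈ 0.25532)
H(a) = 270/47 - 270*a/47 (H(a) = (-1 + a)*(12/47 - 6) = (-1 + a)*(-270/47) = 270/47 - 270*a/47)
1/(H(28) - 6604) = 1/((270/47 - 270/47*28) - 6604) = 1/((270/47 - 7560/47) - 6604) = 1/(-7290/47 - 6604) = 1/(-317678/47) = -47/317678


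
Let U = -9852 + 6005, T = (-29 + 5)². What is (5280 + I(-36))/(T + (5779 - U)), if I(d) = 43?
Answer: 5323/10202 ≈ 0.52176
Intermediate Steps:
T = 576 (T = (-24)² = 576)
U = -3847
(5280 + I(-36))/(T + (5779 - U)) = (5280 + 43)/(576 + (5779 - 1*(-3847))) = 5323/(576 + (5779 + 3847)) = 5323/(576 + 9626) = 5323/10202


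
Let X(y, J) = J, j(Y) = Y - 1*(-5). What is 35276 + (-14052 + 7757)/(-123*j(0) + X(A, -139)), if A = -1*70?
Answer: 26604399/754 ≈ 35284.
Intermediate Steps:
j(Y) = 5 + Y (j(Y) = Y + 5 = 5 + Y)
A = -70
35276 + (-14052 + 7757)/(-123*j(0) + X(A, -139)) = 35276 + (-14052 + 7757)/(-123*(5 + 0) - 139) = 35276 - 6295/(-123*5 - 139) = 35276 - 6295/(-615 - 139) = 35276 - 6295/(-754) = 35276 - 6295*(-1/754) = 35276 + 6295/754 = 26604399/754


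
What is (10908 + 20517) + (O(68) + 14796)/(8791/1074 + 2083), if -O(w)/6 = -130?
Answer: 70595173149/2245933 ≈ 31432.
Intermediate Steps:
O(w) = 780 (O(w) = -6*(-130) = 780)
(10908 + 20517) + (O(68) + 14796)/(8791/1074 + 2083) = (10908 + 20517) + (780 + 14796)/(8791/1074 + 2083) = 31425 + 15576/(8791*(1/1074) + 2083) = 31425 + 15576/(8791/1074 + 2083) = 31425 + 15576/(2245933/1074) = 31425 + 15576*(1074/2245933) = 31425 + 16728624/2245933 = 70595173149/2245933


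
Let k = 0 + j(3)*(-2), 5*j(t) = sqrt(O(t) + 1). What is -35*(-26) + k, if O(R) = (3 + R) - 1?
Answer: 910 - 2*sqrt(6)/5 ≈ 909.02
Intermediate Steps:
O(R) = 2 + R
j(t) = sqrt(3 + t)/5 (j(t) = sqrt((2 + t) + 1)/5 = sqrt(3 + t)/5)
k = -2*sqrt(6)/5 (k = 0 + (sqrt(3 + 3)/5)*(-2) = 0 + (sqrt(6)/5)*(-2) = 0 - 2*sqrt(6)/5 = -2*sqrt(6)/5 ≈ -0.97980)
-35*(-26) + k = -35*(-26) - 2*sqrt(6)/5 = 910 - 2*sqrt(6)/5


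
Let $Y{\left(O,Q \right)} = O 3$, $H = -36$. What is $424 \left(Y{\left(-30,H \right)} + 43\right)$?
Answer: $-19928$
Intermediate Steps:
$Y{\left(O,Q \right)} = 3 O$
$424 \left(Y{\left(-30,H \right)} + 43\right) = 424 \left(3 \left(-30\right) + 43\right) = 424 \left(-90 + 43\right) = 424 \left(-47\right) = -19928$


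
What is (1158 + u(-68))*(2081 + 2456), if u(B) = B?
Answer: 4945330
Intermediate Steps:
(1158 + u(-68))*(2081 + 2456) = (1158 - 68)*(2081 + 2456) = 1090*4537 = 4945330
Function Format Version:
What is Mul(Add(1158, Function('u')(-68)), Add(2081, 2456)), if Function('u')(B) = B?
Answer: 4945330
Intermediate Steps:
Mul(Add(1158, Function('u')(-68)), Add(2081, 2456)) = Mul(Add(1158, -68), Add(2081, 2456)) = Mul(1090, 4537) = 4945330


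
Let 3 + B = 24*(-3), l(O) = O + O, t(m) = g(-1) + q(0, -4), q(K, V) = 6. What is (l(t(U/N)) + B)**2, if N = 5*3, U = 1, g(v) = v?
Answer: 4225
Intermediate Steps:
N = 15
t(m) = 5 (t(m) = -1 + 6 = 5)
l(O) = 2*O
B = -75 (B = -3 + 24*(-3) = -3 - 72 = -75)
(l(t(U/N)) + B)**2 = (2*5 - 75)**2 = (10 - 75)**2 = (-65)**2 = 4225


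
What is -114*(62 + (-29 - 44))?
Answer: 1254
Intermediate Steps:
-114*(62 + (-29 - 44)) = -114*(62 - 73) = -114*(-11) = 1254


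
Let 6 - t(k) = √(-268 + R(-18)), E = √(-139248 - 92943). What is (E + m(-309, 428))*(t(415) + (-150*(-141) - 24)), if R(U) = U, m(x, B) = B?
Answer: (428 + 3*I*√25799)*(21132 - I*√286) ≈ 9.0526e+6 + 1.0175e+7*I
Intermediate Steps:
E = 3*I*√25799 (E = √(-232191) = 3*I*√25799 ≈ 481.86*I)
t(k) = 6 - I*√286 (t(k) = 6 - √(-268 - 18) = 6 - √(-286) = 6 - I*√286)
(E + m(-309, 428))*(t(415) + (-150*(-141) - 24)) = (3*I*√25799 + 428)*((6 - I*√286) + (-150*(-141) - 24)) = (428 + 3*I*√25799)*((6 - I*√286) + (21150 - 24)) = (428 + 3*I*√25799)*((6 - I*√286) + 21126) = (428 + 3*I*√25799)*(21132 - I*√286)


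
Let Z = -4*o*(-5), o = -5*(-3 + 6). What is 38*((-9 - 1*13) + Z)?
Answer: -12236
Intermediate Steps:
o = -15 (o = -5*3 = -15)
Z = -300 (Z = -4*(-15)*(-5) = 60*(-5) = -300)
38*((-9 - 1*13) + Z) = 38*((-9 - 1*13) - 300) = 38*((-9 - 13) - 300) = 38*(-22 - 300) = 38*(-322) = -12236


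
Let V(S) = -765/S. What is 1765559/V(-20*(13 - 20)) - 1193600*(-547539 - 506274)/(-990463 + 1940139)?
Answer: 36375080215412/36325107 ≈ 1.0014e+6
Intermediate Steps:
1765559/V(-20*(13 - 20)) - 1193600*(-547539 - 506274)/(-990463 + 1940139) = 1765559/((-765*(-1/(20*(13 - 20))))) - 1193600*(-547539 - 506274)/(-990463 + 1940139) = 1765559/((-765/((-20*(-7))))) - 1193600/(949676/(-1053813)) = 1765559/((-765/140)) - 1193600/(949676*(-1/1053813)) = 1765559/((-765*1/140)) - 1193600/(-949676/1053813) = 1765559/(-153/28) - 1193600*(-1053813/949676) = 1765559*(-28/153) + 314457799200/237419 = -49435652/153 + 314457799200/237419 = 36375080215412/36325107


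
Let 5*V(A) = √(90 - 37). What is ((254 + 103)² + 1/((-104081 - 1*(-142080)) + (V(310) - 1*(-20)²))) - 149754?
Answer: -788305985035485/35342119972 - 5*√53/35342119972 ≈ -22305.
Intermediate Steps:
V(A) = √53/5 (V(A) = √(90 - 37)/5 = √53/5)
((254 + 103)² + 1/((-104081 - 1*(-142080)) + (V(310) - 1*(-20)²))) - 149754 = ((254 + 103)² + 1/((-104081 - 1*(-142080)) + (√53/5 - 1*(-20)²))) - 149754 = (357² + 1/((-104081 + 142080) + (√53/5 - 1*400))) - 149754 = (127449 + 1/(37999 + (√53/5 - 400))) - 149754 = (127449 + 1/(37999 + (-400 + √53/5))) - 149754 = (127449 + 1/(37599 + √53/5)) - 149754 = -22305 + 1/(37599 + √53/5)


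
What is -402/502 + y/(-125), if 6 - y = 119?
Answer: 3238/31375 ≈ 0.10320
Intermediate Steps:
y = -113 (y = 6 - 1*119 = 6 - 119 = -113)
-402/502 + y/(-125) = -402/502 - 113/(-125) = -402*1/502 - 113*(-1/125) = -201/251 + 113/125 = 3238/31375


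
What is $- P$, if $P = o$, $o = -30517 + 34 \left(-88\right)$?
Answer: $33509$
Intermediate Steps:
$o = -33509$ ($o = -30517 - 2992 = -33509$)
$P = -33509$
$- P = \left(-1\right) \left(-33509\right) = 33509$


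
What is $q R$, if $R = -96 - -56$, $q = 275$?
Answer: $-11000$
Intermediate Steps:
$R = -40$ ($R = -96 + 56 = -40$)
$q R = 275 \left(-40\right) = -11000$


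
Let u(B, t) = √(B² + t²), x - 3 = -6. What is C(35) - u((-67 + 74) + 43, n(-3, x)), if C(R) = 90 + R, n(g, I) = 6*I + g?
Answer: 125 - √2941 ≈ 70.769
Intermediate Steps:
x = -3 (x = 3 - 6 = -3)
n(g, I) = g + 6*I
C(35) - u((-67 + 74) + 43, n(-3, x)) = (90 + 35) - √(((-67 + 74) + 43)² + (-3 + 6*(-3))²) = 125 - √((7 + 43)² + (-3 - 18)²) = 125 - √(50² + (-21)²) = 125 - √(2500 + 441) = 125 - √2941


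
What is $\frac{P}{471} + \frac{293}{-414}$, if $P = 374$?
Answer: $\frac{5611}{64998} \approx 0.086326$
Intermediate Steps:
$\frac{P}{471} + \frac{293}{-414} = \frac{374}{471} + \frac{293}{-414} = 374 \cdot \frac{1}{471} + 293 \left(- \frac{1}{414}\right) = \frac{374}{471} - \frac{293}{414} = \frac{5611}{64998}$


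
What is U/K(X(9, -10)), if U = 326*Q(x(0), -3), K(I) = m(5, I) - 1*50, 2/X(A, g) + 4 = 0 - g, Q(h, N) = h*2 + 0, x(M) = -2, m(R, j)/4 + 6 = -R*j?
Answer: 1956/121 ≈ 16.165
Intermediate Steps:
m(R, j) = -24 - 4*R*j (m(R, j) = -24 + 4*(-R*j) = -24 - 4*R*j)
Q(h, N) = 2*h (Q(h, N) = 2*h + 0 = 2*h)
X(A, g) = 2/(-4 - g) (X(A, g) = 2/(-4 + (0 - g)) = 2/(-4 - g))
K(I) = -74 - 20*I (K(I) = (-24 - 4*5*I) - 1*50 = (-24 - 20*I) - 50 = -74 - 20*I)
U = -1304 (U = 326*(2*(-2)) = 326*(-4) = -1304)
U/K(X(9, -10)) = -1304/(-74 - (-40)/(4 - 10)) = -1304/(-74 - (-40)/(-6)) = -1304/(-74 - (-40)*(-1)/6) = -1304/(-74 - 20*⅓) = -1304/(-74 - 20/3) = -1304/(-242/3) = -1304*(-3/242) = 1956/121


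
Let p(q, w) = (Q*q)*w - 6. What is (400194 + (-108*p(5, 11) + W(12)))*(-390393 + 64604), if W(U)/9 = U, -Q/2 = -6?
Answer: -107402859630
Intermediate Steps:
Q = 12 (Q = -2*(-6) = 12)
W(U) = 9*U
p(q, w) = -6 + 12*q*w (p(q, w) = (12*q)*w - 6 = 12*q*w - 6 = -6 + 12*q*w)
(400194 + (-108*p(5, 11) + W(12)))*(-390393 + 64604) = (400194 + (-108*(-6 + 12*5*11) + 9*12))*(-390393 + 64604) = (400194 + (-108*(-6 + 660) + 108))*(-325789) = (400194 + (-108*654 + 108))*(-325789) = (400194 + (-70632 + 108))*(-325789) = (400194 - 70524)*(-325789) = 329670*(-325789) = -107402859630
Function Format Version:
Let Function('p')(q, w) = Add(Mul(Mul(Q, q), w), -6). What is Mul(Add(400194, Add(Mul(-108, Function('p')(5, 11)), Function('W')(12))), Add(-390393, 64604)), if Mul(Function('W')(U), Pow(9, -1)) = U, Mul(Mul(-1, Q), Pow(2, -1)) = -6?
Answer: -107402859630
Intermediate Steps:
Q = 12 (Q = Mul(-2, -6) = 12)
Function('W')(U) = Mul(9, U)
Function('p')(q, w) = Add(-6, Mul(12, q, w)) (Function('p')(q, w) = Add(Mul(Mul(12, q), w), -6) = Add(Mul(12, q, w), -6) = Add(-6, Mul(12, q, w)))
Mul(Add(400194, Add(Mul(-108, Function('p')(5, 11)), Function('W')(12))), Add(-390393, 64604)) = Mul(Add(400194, Add(Mul(-108, Add(-6, Mul(12, 5, 11))), Mul(9, 12))), Add(-390393, 64604)) = Mul(Add(400194, Add(Mul(-108, Add(-6, 660)), 108)), -325789) = Mul(Add(400194, Add(Mul(-108, 654), 108)), -325789) = Mul(Add(400194, Add(-70632, 108)), -325789) = Mul(Add(400194, -70524), -325789) = Mul(329670, -325789) = -107402859630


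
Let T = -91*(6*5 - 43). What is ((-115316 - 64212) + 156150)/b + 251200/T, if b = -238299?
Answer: 59888364974/281907717 ≈ 212.44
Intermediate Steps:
T = 1183 (T = -91*(30 - 43) = -91*(-13) = 1183)
((-115316 - 64212) + 156150)/b + 251200/T = ((-115316 - 64212) + 156150)/(-238299) + 251200/1183 = (-179528 + 156150)*(-1/238299) + 251200*(1/1183) = -23378*(-1/238299) + 251200/1183 = 23378/238299 + 251200/1183 = 59888364974/281907717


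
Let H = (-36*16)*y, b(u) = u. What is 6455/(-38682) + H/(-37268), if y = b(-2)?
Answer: -10183093/51485742 ≈ -0.19778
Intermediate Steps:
y = -2
H = 1152 (H = -36*16*(-2) = -576*(-2) = 1152)
6455/(-38682) + H/(-37268) = 6455/(-38682) + 1152/(-37268) = 6455*(-1/38682) + 1152*(-1/37268) = -6455/38682 - 288/9317 = -10183093/51485742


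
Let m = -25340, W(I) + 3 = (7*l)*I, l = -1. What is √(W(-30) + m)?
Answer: I*√25133 ≈ 158.53*I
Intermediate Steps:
W(I) = -3 - 7*I (W(I) = -3 + (7*(-1))*I = -3 - 7*I)
√(W(-30) + m) = √((-3 - 7*(-30)) - 25340) = √((-3 + 210) - 25340) = √(207 - 25340) = √(-25133) = I*√25133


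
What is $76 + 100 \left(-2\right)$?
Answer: $-124$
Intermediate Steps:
$76 + 100 \left(-2\right) = 76 - 200 = -124$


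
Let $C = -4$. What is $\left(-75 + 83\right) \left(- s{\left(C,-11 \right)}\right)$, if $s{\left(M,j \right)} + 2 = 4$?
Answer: $-16$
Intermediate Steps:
$s{\left(M,j \right)} = 2$ ($s{\left(M,j \right)} = -2 + 4 = 2$)
$\left(-75 + 83\right) \left(- s{\left(C,-11 \right)}\right) = \left(-75 + 83\right) \left(\left(-1\right) 2\right) = 8 \left(-2\right) = -16$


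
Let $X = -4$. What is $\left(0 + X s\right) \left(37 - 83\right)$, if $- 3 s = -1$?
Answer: $\frac{184}{3} \approx 61.333$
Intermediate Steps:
$s = \frac{1}{3}$ ($s = \left(- \frac{1}{3}\right) \left(-1\right) = \frac{1}{3} \approx 0.33333$)
$\left(0 + X s\right) \left(37 - 83\right) = \left(0 - \frac{4}{3}\right) \left(37 - 83\right) = \left(0 - \frac{4}{3}\right) \left(-46\right) = \left(- \frac{4}{3}\right) \left(-46\right) = \frac{184}{3}$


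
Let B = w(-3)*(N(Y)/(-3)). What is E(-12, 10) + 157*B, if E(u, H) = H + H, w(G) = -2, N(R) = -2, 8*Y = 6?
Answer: -568/3 ≈ -189.33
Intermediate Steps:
Y = ¾ (Y = (⅛)*6 = ¾ ≈ 0.75000)
E(u, H) = 2*H
B = -4/3 (B = -(-4)/(-3) = -(-4)*(-1)/3 = -2*⅔ = -4/3 ≈ -1.3333)
E(-12, 10) + 157*B = 2*10 + 157*(-4/3) = 20 - 628/3 = -568/3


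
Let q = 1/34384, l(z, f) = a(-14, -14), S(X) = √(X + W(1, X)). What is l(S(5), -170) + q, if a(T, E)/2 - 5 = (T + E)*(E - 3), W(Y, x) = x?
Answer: 33077409/34384 ≈ 962.00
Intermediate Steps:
a(T, E) = 10 + 2*(-3 + E)*(E + T) (a(T, E) = 10 + 2*((T + E)*(E - 3)) = 10 + 2*((E + T)*(-3 + E)) = 10 + 2*((-3 + E)*(E + T)) = 10 + 2*(-3 + E)*(E + T))
S(X) = √2*√X (S(X) = √(X + X) = √(2*X) = √2*√X)
l(z, f) = 962 (l(z, f) = 10 - 6*(-14) - 6*(-14) + 2*(-14)² + 2*(-14)*(-14) = 10 + 84 + 84 + 2*196 + 392 = 10 + 84 + 84 + 392 + 392 = 962)
q = 1/34384 ≈ 2.9083e-5
l(S(5), -170) + q = 962 + 1/34384 = 33077409/34384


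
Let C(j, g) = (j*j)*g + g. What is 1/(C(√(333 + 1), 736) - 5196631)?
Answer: -1/4950071 ≈ -2.0202e-7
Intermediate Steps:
C(j, g) = g + g*j² (C(j, g) = j²*g + g = g*j² + g = g + g*j²)
1/(C(√(333 + 1), 736) - 5196631) = 1/(736*(1 + (√(333 + 1))²) - 5196631) = 1/(736*(1 + (√334)²) - 5196631) = 1/(736*(1 + 334) - 5196631) = 1/(736*335 - 5196631) = 1/(246560 - 5196631) = 1/(-4950071) = -1/4950071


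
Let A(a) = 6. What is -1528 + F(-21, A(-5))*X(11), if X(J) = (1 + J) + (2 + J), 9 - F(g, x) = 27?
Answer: -1978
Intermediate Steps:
F(g, x) = -18 (F(g, x) = 9 - 1*27 = 9 - 27 = -18)
X(J) = 3 + 2*J
-1528 + F(-21, A(-5))*X(11) = -1528 - 18*(3 + 2*11) = -1528 - 18*(3 + 22) = -1528 - 18*25 = -1528 - 450 = -1978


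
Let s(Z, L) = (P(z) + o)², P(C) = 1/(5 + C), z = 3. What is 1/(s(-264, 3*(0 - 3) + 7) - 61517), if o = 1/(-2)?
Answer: -64/3937079 ≈ -1.6256e-5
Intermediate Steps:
o = -½ ≈ -0.50000
s(Z, L) = 9/64 (s(Z, L) = (1/(5 + 3) - ½)² = (1/8 - ½)² = (⅛ - ½)² = (-3/8)² = 9/64)
1/(s(-264, 3*(0 - 3) + 7) - 61517) = 1/(9/64 - 61517) = 1/(-3937079/64) = -64/3937079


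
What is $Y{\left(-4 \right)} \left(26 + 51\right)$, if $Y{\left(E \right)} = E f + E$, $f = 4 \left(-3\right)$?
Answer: $3388$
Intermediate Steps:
$f = -12$
$Y{\left(E \right)} = - 11 E$ ($Y{\left(E \right)} = E \left(-12\right) + E = - 12 E + E = - 11 E$)
$Y{\left(-4 \right)} \left(26 + 51\right) = \left(-11\right) \left(-4\right) \left(26 + 51\right) = 44 \cdot 77 = 3388$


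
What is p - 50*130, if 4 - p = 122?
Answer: -6618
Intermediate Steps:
p = -118 (p = 4 - 1*122 = 4 - 122 = -118)
p - 50*130 = -118 - 50*130 = -118 - 6500 = -6618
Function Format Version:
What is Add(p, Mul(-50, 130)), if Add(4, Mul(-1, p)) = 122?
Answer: -6618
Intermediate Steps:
p = -118 (p = Add(4, Mul(-1, 122)) = Add(4, -122) = -118)
Add(p, Mul(-50, 130)) = Add(-118, Mul(-50, 130)) = Add(-118, -6500) = -6618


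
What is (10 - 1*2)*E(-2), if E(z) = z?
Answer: -16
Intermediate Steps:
(10 - 1*2)*E(-2) = (10 - 1*2)*(-2) = (10 - 2)*(-2) = 8*(-2) = -16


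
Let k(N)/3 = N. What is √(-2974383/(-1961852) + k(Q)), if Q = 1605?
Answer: 9*√57216394888349/980926 ≈ 69.401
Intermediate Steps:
k(N) = 3*N
√(-2974383/(-1961852) + k(Q)) = √(-2974383/(-1961852) + 3*1605) = √(-2974383*(-1/1961852) + 4815) = √(2974383/1961852 + 4815) = √(9449291763/1961852) = 9*√57216394888349/980926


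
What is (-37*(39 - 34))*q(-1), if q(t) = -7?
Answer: 1295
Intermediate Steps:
(-37*(39 - 34))*q(-1) = -37*(39 - 34)*(-7) = -37*5*(-7) = -185*(-7) = 1295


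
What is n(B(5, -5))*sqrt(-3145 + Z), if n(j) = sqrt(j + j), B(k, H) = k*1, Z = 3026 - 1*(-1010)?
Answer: 9*sqrt(110) ≈ 94.393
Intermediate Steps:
Z = 4036 (Z = 3026 + 1010 = 4036)
B(k, H) = k
n(j) = sqrt(2)*sqrt(j) (n(j) = sqrt(2*j) = sqrt(2)*sqrt(j))
n(B(5, -5))*sqrt(-3145 + Z) = (sqrt(2)*sqrt(5))*sqrt(-3145 + 4036) = sqrt(10)*sqrt(891) = sqrt(10)*(9*sqrt(11)) = 9*sqrt(110)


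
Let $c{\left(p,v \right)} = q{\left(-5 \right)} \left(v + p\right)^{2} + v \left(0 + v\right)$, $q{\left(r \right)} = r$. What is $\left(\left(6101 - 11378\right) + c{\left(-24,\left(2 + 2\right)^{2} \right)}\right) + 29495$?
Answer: $24154$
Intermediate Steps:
$c{\left(p,v \right)} = v^{2} - 5 \left(p + v\right)^{2}$ ($c{\left(p,v \right)} = - 5 \left(v + p\right)^{2} + v \left(0 + v\right) = - 5 \left(p + v\right)^{2} + v v = - 5 \left(p + v\right)^{2} + v^{2} = v^{2} - 5 \left(p + v\right)^{2}$)
$\left(\left(6101 - 11378\right) + c{\left(-24,\left(2 + 2\right)^{2} \right)}\right) + 29495 = \left(\left(6101 - 11378\right) - \left(- \left(2 + 2\right)^{4} + 5 \left(-24 + \left(2 + 2\right)^{2}\right)^{2}\right)\right) + 29495 = \left(\left(6101 - 11378\right) + \left(\left(4^{2}\right)^{2} - 5 \left(-24 + 4^{2}\right)^{2}\right)\right) + 29495 = \left(-5277 + \left(16^{2} - 5 \left(-24 + 16\right)^{2}\right)\right) + 29495 = \left(-5277 + \left(256 - 5 \left(-8\right)^{2}\right)\right) + 29495 = \left(-5277 + \left(256 - 320\right)\right) + 29495 = \left(-5277 - 64\right) + 29495 = -5341 + 29495 = 24154$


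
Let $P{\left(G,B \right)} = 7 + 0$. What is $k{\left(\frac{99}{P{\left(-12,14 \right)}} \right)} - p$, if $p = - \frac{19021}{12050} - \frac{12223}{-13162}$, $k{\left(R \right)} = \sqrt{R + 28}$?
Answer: $\frac{25766813}{39650525} + \frac{\sqrt{2065}}{7} \approx 7.1416$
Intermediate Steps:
$P{\left(G,B \right)} = 7$
$k{\left(R \right)} = \sqrt{28 + R}$
$p = - \frac{25766813}{39650525}$ ($p = \left(-19021\right) \frac{1}{12050} - - \frac{12223}{13162} = - \frac{19021}{12050} + \frac{12223}{13162} = - \frac{25766813}{39650525} \approx -0.64985$)
$k{\left(\frac{99}{P{\left(-12,14 \right)}} \right)} - p = \sqrt{28 + \frac{99}{7}} - - \frac{25766813}{39650525} = \sqrt{28 + 99 \cdot \frac{1}{7}} + \frac{25766813}{39650525} = \sqrt{28 + \frac{99}{7}} + \frac{25766813}{39650525} = \sqrt{\frac{295}{7}} + \frac{25766813}{39650525} = \frac{\sqrt{2065}}{7} + \frac{25766813}{39650525} = \frac{25766813}{39650525} + \frac{\sqrt{2065}}{7}$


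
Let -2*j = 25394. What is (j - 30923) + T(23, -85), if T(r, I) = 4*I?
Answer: -43960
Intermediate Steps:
j = -12697 (j = -½*25394 = -12697)
(j - 30923) + T(23, -85) = (-12697 - 30923) + 4*(-85) = -43620 - 340 = -43960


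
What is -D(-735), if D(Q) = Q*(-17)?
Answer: -12495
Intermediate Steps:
D(Q) = -17*Q
-D(-735) = -(-17)*(-735) = -1*12495 = -12495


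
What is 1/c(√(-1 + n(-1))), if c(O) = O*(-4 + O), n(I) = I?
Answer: -1/18 + I*√2/9 ≈ -0.055556 + 0.15713*I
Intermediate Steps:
1/c(√(-1 + n(-1))) = 1/(√(-1 - 1)*(-4 + √(-1 - 1))) = 1/(√(-2)*(-4 + √(-2))) = 1/((I*√2)*(-4 + I*√2)) = 1/(I*√2*(-4 + I*√2)) = -I*√2/(2*(-4 + I*√2))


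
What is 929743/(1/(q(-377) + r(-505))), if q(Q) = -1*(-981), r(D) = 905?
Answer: 1753495298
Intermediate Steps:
q(Q) = 981
929743/(1/(q(-377) + r(-505))) = 929743/(1/(981 + 905)) = 929743/(1/1886) = 929743*1886 = 1753495298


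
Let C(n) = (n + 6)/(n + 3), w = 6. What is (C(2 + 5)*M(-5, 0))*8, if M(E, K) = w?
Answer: 312/5 ≈ 62.400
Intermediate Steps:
M(E, K) = 6
C(n) = (6 + n)/(3 + n)
(C(2 + 5)*M(-5, 0))*8 = (((6 + (2 + 5))/(3 + (2 + 5)))*6)*8 = (((6 + 7)/(3 + 7))*6)*8 = ((13/10)*6)*8 = (39/5)*8 = 312/5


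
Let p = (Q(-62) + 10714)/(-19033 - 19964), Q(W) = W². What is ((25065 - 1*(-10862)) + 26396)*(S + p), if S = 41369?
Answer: 100542725274205/38997 ≈ 2.5782e+9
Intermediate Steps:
p = -14558/38997 (p = ((-62)² + 10714)/(-19033 - 19964) = (3844 + 10714)/(-38997) = 14558*(-1/38997) = -14558/38997 ≈ -0.37331)
((25065 - 1*(-10862)) + 26396)*(S + p) = ((25065 - 1*(-10862)) + 26396)*(41369 - 14558/38997) = ((25065 + 10862) + 26396)*(1613252335/38997) = (35927 + 26396)*(1613252335/38997) = 62323*(1613252335/38997) = 100542725274205/38997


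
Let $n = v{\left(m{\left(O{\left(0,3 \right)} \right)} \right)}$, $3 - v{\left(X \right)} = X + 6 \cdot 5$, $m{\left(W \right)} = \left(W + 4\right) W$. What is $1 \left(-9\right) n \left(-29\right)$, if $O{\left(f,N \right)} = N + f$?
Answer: $-12528$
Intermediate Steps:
$m{\left(W \right)} = W \left(4 + W\right)$ ($m{\left(W \right)} = \left(4 + W\right) W = W \left(4 + W\right)$)
$v{\left(X \right)} = -27 - X$ ($v{\left(X \right)} = 3 - \left(X + 6 \cdot 5\right) = 3 - \left(X + 30\right) = 3 - \left(30 + X\right) = -27 - X$)
$n = -48$ ($n = -27 - \left(3 + 0\right) \left(4 + \left(3 + 0\right)\right) = -27 - 3 \left(4 + 3\right) = -27 - 3 \cdot 7 = -27 - 21 = -48$)
$1 \left(-9\right) n \left(-29\right) = 1 \left(-9\right) \left(-48\right) \left(-29\right) = \left(-9\right) \left(-48\right) \left(-29\right) = 432 \left(-29\right) = -12528$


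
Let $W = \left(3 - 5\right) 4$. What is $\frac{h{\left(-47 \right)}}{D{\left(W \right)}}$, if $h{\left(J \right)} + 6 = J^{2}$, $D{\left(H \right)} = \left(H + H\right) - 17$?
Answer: $- \frac{2203}{33} \approx -66.758$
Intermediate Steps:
$W = -8$ ($W = \left(-2\right) 4 = -8$)
$D{\left(H \right)} = -17 + 2 H$ ($D{\left(H \right)} = 2 H - 17 = -17 + 2 H$)
$h{\left(J \right)} = -6 + J^{2}$
$\frac{h{\left(-47 \right)}}{D{\left(W \right)}} = \frac{-6 + \left(-47\right)^{2}}{-17 + 2 \left(-8\right)} = \frac{-6 + 2209}{-17 - 16} = \frac{2203}{-33} = 2203 \left(- \frac{1}{33}\right) = - \frac{2203}{33}$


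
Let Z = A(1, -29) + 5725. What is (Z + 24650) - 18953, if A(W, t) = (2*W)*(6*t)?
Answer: 11074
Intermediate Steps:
A(W, t) = 12*W*t
Z = 5377 (Z = 12*1*(-29) + 5725 = -348 + 5725 = 5377)
(Z + 24650) - 18953 = (5377 + 24650) - 18953 = 30027 - 18953 = 11074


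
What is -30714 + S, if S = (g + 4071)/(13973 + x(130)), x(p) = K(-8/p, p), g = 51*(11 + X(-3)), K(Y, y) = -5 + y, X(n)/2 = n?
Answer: -30928689/1007 ≈ -30714.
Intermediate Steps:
X(n) = 2*n
g = 255 (g = 51*(11 + 2*(-3)) = 51*(11 - 6) = 51*5 = 255)
x(p) = -5 + p
S = 309/1007 (S = (255 + 4071)/(13973 + (-5 + 130)) = 4326/(13973 + 125) = 4326/14098 = 4326*(1/14098) = 309/1007 ≈ 0.30685)
-30714 + S = -30714 + 309/1007 = -30928689/1007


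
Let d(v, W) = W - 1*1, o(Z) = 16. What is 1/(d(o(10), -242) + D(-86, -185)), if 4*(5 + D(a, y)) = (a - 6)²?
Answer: 1/1868 ≈ 0.00053533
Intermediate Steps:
D(a, y) = -5 + (-6 + a)²/4 (D(a, y) = -5 + (a - 6)²/4 = -5 + (-6 + a)²/4)
d(v, W) = -1 + W (d(v, W) = W - 1 = -1 + W)
1/(d(o(10), -242) + D(-86, -185)) = 1/((-1 - 242) + (-5 + (-6 - 86)²/4)) = 1/(-243 + (-5 + (¼)*(-92)²)) = 1/(-243 + (-5 + (¼)*8464)) = 1/(-243 + (-5 + 2116)) = 1/(-243 + 2111) = 1/1868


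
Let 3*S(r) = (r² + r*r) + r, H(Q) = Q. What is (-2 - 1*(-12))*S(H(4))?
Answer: 120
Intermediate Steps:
S(r) = r/3 + 2*r²/3 (S(r) = ((r² + r*r) + r)/3 = ((r² + r²) + r)/3 = (2*r² + r)/3 = (r + 2*r²)/3 = r/3 + 2*r²/3)
(-2 - 1*(-12))*S(H(4)) = (-2 - 1*(-12))*((⅓)*4*(1 + 2*4)) = (-2 + 12)*((⅓)*4*(1 + 8)) = 10*((⅓)*4*9) = 10*12 = 120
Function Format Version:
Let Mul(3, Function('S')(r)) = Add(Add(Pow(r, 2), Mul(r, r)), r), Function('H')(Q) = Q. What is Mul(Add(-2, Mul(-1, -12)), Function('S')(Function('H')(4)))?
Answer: 120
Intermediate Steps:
Function('S')(r) = Add(Mul(Rational(1, 3), r), Mul(Rational(2, 3), Pow(r, 2))) (Function('S')(r) = Mul(Rational(1, 3), Add(Add(Pow(r, 2), Mul(r, r)), r)) = Mul(Rational(1, 3), Add(Add(Pow(r, 2), Pow(r, 2)), r)) = Mul(Rational(1, 3), Add(Mul(2, Pow(r, 2)), r)) = Mul(Rational(1, 3), Add(r, Mul(2, Pow(r, 2)))) = Add(Mul(Rational(1, 3), r), Mul(Rational(2, 3), Pow(r, 2))))
Mul(Add(-2, Mul(-1, -12)), Function('S')(Function('H')(4))) = Mul(Add(-2, Mul(-1, -12)), Mul(Rational(1, 3), 4, Add(1, Mul(2, 4)))) = Mul(Add(-2, 12), Mul(Rational(1, 3), 4, Add(1, 8))) = Mul(10, Mul(Rational(1, 3), 4, 9)) = Mul(10, 12) = 120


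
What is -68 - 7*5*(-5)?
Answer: 107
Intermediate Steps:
-68 - 7*5*(-5) = -68 - 35*(-5) = -68 - 1*(-175) = -68 + 175 = 107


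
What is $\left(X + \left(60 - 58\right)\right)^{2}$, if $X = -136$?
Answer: $17956$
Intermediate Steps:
$\left(X + \left(60 - 58\right)\right)^{2} = \left(-136 + \left(60 - 58\right)\right)^{2} = \left(-136 + 2\right)^{2} = \left(-134\right)^{2} = 17956$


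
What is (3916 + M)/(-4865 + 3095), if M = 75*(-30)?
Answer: -833/885 ≈ -0.94124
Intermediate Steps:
M = -2250
(3916 + M)/(-4865 + 3095) = (3916 - 2250)/(-4865 + 3095) = 1666/(-1770) = 1666*(-1/1770) = -833/885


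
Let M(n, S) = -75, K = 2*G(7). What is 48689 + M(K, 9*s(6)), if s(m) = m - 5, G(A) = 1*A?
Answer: 48614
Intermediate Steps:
G(A) = A
s(m) = -5 + m
K = 14 (K = 2*7 = 14)
48689 + M(K, 9*s(6)) = 48689 - 75 = 48614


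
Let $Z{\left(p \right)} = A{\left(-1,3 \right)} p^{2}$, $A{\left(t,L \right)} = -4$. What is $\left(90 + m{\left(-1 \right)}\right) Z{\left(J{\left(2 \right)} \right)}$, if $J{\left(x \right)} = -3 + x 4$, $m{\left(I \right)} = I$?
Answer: $-8900$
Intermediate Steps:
$J{\left(x \right)} = -3 + 4 x$
$Z{\left(p \right)} = - 4 p^{2}$
$\left(90 + m{\left(-1 \right)}\right) Z{\left(J{\left(2 \right)} \right)} = \left(90 - 1\right) \left(- 4 \left(-3 + 4 \cdot 2\right)^{2}\right) = 89 \left(- 4 \left(-3 + 8\right)^{2}\right) = 89 \left(- 4 \cdot 5^{2}\right) = 89 \left(\left(-4\right) 25\right) = 89 \left(-100\right) = -8900$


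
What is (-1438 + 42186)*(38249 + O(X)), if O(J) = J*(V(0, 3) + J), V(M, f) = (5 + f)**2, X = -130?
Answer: 1908188092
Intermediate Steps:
O(J) = J*(64 + J) (O(J) = J*((5 + 3)**2 + J) = J*(8**2 + J) = J*(64 + J))
(-1438 + 42186)*(38249 + O(X)) = (-1438 + 42186)*(38249 - 130*(64 - 130)) = 40748*(38249 - 130*(-66)) = 40748*(38249 + 8580) = 40748*46829 = 1908188092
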